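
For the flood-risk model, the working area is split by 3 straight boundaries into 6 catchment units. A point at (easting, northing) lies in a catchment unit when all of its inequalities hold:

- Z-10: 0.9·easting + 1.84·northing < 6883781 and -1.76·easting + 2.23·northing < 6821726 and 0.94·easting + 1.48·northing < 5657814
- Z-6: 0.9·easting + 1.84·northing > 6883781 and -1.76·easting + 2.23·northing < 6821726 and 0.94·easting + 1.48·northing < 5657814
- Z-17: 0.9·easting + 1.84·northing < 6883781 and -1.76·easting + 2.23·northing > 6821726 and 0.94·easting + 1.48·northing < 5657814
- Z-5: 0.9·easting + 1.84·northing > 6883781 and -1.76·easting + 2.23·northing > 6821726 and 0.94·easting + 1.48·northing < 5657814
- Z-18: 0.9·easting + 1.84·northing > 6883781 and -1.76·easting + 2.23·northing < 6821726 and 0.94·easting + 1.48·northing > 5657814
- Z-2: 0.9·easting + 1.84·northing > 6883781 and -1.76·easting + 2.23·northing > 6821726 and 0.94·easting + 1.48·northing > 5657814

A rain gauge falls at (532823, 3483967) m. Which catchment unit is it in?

Z-5

0.9·532823 + 1.84·3483967 = 6890039.980, which is > 6883781
-1.76·532823 + 2.23·3483967 = 6831477.930, which is > 6821726
0.94·532823 + 1.48·3483967 = 5657124.780, which is < 5657814
This sign pattern matches Z-5.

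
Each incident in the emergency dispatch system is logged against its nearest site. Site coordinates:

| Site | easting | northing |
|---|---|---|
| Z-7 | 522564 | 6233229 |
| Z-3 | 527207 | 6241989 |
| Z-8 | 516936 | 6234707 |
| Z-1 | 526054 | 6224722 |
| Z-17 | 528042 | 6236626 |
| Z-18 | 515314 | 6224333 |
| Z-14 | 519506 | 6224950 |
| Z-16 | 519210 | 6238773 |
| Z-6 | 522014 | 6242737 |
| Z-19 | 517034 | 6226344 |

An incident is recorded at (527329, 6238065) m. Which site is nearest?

Squared distances to each site:
Z-7: 46092121.000; Z-3: 15412660.000; Z-8: 119290613.000; Z-1: 179661274.000; Z-17: 2579090.000; Z-18: 332928049.000; Z-14: 233202554.000; Z-16: 66419425.000; Z-6: 50076809.000; Z-19: 243368866.000.
Minimum at Z-17.

Z-17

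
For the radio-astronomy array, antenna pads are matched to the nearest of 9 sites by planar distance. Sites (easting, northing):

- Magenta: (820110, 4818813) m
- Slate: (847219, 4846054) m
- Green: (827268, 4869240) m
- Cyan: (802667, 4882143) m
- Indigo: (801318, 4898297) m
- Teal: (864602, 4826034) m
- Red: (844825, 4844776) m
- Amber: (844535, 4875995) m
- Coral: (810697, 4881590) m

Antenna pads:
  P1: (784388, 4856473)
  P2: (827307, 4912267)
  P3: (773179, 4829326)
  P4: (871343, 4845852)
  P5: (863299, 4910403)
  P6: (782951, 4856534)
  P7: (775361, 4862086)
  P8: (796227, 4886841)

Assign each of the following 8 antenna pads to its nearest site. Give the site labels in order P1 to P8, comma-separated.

Cyan, Indigo, Magenta, Teal, Amber, Cyan, Cyan, Cyan

P1 → Cyan (d²=993070741.00)
P2 → Indigo (d²=870589021.00)
P3 → Magenta (d²=2313041930.00)
P4 → Teal (d²=438194205.00)
P5 → Amber (d²=1535998160.00)
P6 → Cyan (d²=1044541537.00)
P7 → Cyan (d²=1147900885.00)
P8 → Cyan (d²=63544804.00)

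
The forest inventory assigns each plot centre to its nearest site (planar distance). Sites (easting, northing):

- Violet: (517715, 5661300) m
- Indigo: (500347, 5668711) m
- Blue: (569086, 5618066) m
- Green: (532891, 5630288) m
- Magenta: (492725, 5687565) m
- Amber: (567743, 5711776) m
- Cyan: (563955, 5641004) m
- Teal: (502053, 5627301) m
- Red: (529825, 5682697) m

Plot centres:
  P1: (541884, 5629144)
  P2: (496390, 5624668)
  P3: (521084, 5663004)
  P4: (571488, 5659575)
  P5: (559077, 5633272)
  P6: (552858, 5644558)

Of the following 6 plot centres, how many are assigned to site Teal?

P1 → Green
P2 → Teal
P3 → Violet
P4 → Cyan
P5 → Cyan
P6 → Cyan
1 of the 6 goes to Teal.

1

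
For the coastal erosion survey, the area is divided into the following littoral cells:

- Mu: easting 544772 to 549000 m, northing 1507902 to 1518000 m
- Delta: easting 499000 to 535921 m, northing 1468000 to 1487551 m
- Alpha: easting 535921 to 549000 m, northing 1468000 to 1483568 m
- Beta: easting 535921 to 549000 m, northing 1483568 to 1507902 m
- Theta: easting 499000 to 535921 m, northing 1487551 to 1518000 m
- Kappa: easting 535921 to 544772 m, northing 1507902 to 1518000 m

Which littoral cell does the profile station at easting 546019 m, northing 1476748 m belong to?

Alpha

The point has easting = 546019 and northing = 1476748.
Only Alpha satisfies 535921 ≤ easting ≤ 549000 and 1468000 ≤ northing ≤ 1483568.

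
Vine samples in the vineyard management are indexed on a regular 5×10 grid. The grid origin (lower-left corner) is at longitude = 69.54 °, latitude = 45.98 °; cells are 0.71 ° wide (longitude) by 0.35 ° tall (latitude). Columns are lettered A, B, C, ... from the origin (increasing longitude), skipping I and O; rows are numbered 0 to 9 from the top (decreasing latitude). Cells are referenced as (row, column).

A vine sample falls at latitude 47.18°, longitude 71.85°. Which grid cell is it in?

(6, D)

Column index: ⌊(71.85 − 69.54) / 0.71⌋ = ⌊3.254⌋ = 3 → column D
Row offset from origin: ⌊(47.18 − 45.98) / 0.35⌋ = ⌊3.429⌋ = 3 → row 6 (counted from top)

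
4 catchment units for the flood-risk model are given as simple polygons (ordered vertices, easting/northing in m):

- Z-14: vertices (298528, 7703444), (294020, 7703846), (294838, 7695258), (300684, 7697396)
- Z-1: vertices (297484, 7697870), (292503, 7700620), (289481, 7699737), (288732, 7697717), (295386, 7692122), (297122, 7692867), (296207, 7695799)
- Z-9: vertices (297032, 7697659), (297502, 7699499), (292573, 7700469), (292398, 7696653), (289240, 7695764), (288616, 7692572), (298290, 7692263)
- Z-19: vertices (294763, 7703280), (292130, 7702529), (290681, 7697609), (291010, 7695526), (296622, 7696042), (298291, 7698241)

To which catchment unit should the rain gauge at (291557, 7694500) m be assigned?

Cast a ray rightward from (291557, 7694500). For each polygon, the edges (by vertex number in listed order) whose endpoints lie on opposite sides of northing = 7694500, where each meets that height, and whether that is right or left of the point:
Z-14: no edge straddles that height → 0 crossings.
Z-1: 4–5 at easting≈292557.9 (right), 6–7 at easting≈296612.4 (right) → 2 crossings.
Z-9: 5–6 at easting≈288992.9 (left), 7–1 at easting≈297768.5 (right) → 1 crossing.
Z-19: no edge straddles that height → 0 crossings.
Only Z-9 has an odd count, so the point is inside Z-9.

Z-9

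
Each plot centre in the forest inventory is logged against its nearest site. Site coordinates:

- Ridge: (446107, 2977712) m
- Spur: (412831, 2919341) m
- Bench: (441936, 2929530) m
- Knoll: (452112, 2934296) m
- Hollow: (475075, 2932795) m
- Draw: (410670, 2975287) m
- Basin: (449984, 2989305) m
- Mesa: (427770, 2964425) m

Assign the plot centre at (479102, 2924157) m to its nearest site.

Hollow

Squared distances to each site:
Ridge: 3956808050.000; Spur: 4415039297.000; Bench: 1410180685.000; Knoll: 831259421.000; Hollow: 90831773.000; Draw: 7297215524.000; Basin: 5092119828.000; Mesa: 4256486048.000.
Minimum at Hollow.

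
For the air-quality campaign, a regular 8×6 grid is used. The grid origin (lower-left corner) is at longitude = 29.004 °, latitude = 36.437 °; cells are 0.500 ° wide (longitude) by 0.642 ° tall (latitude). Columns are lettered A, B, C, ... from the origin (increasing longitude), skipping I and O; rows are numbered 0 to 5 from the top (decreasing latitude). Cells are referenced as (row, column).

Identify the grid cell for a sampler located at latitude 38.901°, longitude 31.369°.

(2, E)

Column index: ⌊(31.369 − 29.004) / 0.500⌋ = ⌊4.730⌋ = 4 → column E
Row offset from origin: ⌊(38.901 − 36.437) / 0.642⌋ = ⌊3.838⌋ = 3 → row 2 (counted from top)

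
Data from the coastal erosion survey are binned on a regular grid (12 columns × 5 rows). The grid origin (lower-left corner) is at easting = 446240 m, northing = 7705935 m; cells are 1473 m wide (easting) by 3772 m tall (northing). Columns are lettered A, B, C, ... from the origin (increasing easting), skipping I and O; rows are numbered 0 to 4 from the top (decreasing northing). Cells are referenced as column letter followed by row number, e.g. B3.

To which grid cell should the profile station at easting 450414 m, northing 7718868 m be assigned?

C1

Column index: ⌊(450414 − 446240) / 1473⌋ = ⌊2.834⌋ = 2 → column C
Row offset from origin: ⌊(7718868 − 7705935) / 3772⌋ = ⌊3.429⌋ = 3 → row 1 (counted from top)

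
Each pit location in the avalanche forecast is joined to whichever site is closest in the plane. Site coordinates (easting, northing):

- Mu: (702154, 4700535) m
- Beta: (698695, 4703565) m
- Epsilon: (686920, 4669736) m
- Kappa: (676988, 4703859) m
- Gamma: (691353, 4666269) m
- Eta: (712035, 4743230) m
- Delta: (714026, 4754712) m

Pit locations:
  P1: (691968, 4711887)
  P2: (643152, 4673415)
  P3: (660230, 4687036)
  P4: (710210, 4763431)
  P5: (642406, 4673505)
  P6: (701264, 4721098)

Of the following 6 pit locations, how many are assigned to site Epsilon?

P1 → Beta
P2 → Epsilon
P3 → Kappa
P4 → Delta
P5 → Epsilon
P6 → Beta
2 of the 6 go to Epsilon.

2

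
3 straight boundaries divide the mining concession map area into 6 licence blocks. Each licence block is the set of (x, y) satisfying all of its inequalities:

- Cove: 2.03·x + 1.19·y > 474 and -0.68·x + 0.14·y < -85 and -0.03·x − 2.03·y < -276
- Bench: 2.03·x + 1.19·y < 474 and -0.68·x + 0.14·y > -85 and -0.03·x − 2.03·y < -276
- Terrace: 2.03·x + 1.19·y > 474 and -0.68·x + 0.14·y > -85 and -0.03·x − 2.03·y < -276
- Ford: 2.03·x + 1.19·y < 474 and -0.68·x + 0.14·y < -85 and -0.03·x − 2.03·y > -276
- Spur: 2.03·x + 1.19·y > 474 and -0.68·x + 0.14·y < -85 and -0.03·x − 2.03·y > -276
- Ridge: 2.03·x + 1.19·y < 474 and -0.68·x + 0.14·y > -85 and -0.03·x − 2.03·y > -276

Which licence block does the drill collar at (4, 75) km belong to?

Ridge

2.03·4 + 1.19·75 = 97.370, which is < 474
-0.68·4 + 0.14·75 = 7.780, which is > -85
-0.03·4 − 2.03·75 = -152.370, which is > -276
This sign pattern matches Ridge.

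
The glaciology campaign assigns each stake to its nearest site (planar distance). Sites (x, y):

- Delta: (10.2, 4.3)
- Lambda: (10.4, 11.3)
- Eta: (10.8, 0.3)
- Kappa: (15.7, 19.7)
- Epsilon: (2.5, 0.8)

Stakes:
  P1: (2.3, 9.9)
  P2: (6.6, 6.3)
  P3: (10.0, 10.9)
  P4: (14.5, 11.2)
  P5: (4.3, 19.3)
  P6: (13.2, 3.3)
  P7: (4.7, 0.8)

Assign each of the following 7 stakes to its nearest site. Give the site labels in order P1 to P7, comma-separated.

Lambda, Delta, Lambda, Lambda, Lambda, Delta, Epsilon

P1 → Lambda (d²=67.57)
P2 → Delta (d²=16.96)
P3 → Lambda (d²=0.32)
P4 → Lambda (d²=16.82)
P5 → Lambda (d²=101.21)
P6 → Delta (d²=10.00)
P7 → Epsilon (d²=4.84)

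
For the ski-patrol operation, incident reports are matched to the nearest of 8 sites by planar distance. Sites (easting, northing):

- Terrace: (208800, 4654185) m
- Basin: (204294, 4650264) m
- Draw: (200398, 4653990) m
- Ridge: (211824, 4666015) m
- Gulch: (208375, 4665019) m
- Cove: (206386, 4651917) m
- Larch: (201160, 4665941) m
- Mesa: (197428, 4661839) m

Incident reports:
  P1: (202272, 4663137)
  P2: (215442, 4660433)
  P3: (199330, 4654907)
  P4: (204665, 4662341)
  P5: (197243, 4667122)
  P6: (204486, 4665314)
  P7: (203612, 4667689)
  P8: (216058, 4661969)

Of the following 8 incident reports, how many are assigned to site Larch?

4

P1 → Larch
P2 → Ridge
P3 → Draw
P4 → Gulch
P5 → Larch
P6 → Larch
P7 → Larch
P8 → Ridge
4 of the 8 go to Larch.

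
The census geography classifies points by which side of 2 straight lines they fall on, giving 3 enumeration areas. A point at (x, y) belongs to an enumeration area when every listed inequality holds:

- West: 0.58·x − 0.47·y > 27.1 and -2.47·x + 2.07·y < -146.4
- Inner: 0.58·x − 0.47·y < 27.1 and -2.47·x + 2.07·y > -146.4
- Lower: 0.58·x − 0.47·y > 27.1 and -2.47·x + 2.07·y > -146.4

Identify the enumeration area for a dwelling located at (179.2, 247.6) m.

Inner

0.58·179.2 − 0.47·247.6 = -12.436, which is < 27.1
-2.47·179.2 + 2.07·247.6 = 69.908, which is > -146.4
This sign pattern matches Inner.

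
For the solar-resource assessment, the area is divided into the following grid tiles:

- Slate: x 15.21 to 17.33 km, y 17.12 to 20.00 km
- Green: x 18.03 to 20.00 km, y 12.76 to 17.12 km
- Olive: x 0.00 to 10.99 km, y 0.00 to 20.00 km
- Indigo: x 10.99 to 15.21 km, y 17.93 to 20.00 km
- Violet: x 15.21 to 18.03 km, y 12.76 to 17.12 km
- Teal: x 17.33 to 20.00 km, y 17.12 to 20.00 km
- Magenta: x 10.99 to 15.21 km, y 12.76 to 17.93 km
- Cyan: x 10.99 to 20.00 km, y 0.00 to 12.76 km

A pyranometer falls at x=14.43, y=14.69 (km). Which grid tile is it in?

The point has x = 14.43 and y = 14.69.
Only Magenta satisfies 10.99 ≤ x ≤ 15.21 and 12.76 ≤ y ≤ 17.93.

Magenta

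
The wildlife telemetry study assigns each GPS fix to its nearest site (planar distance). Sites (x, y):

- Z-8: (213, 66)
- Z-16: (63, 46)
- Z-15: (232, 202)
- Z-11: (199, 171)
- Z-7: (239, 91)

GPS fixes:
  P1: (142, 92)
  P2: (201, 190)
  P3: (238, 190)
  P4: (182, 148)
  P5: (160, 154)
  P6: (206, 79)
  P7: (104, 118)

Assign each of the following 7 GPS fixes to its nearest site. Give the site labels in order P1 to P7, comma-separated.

Z-8, Z-11, Z-15, Z-11, Z-11, Z-8, Z-16

P1 → Z-8 (d²=5717.00)
P2 → Z-11 (d²=365.00)
P3 → Z-15 (d²=180.00)
P4 → Z-11 (d²=818.00)
P5 → Z-11 (d²=1810.00)
P6 → Z-8 (d²=218.00)
P7 → Z-16 (d²=6865.00)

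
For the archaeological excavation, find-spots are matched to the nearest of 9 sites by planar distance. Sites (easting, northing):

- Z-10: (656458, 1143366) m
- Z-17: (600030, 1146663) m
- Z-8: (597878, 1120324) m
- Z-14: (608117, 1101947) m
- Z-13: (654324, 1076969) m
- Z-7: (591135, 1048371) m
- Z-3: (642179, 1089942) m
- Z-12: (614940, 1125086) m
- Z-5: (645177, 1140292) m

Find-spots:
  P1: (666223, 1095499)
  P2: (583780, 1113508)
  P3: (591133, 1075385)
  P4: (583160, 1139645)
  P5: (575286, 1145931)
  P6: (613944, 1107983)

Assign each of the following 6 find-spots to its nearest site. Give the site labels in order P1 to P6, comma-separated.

Z-13, Z-8, Z-7, Z-17, Z-17, Z-14

P1 → Z-13 (d²=484947101.00)
P2 → Z-8 (d²=245211460.00)
P3 → Z-7 (d²=729756200.00)
P4 → Z-17 (d²=333849224.00)
P5 → Z-17 (d²=612801360.00)
P6 → Z-14 (d²=70387225.00)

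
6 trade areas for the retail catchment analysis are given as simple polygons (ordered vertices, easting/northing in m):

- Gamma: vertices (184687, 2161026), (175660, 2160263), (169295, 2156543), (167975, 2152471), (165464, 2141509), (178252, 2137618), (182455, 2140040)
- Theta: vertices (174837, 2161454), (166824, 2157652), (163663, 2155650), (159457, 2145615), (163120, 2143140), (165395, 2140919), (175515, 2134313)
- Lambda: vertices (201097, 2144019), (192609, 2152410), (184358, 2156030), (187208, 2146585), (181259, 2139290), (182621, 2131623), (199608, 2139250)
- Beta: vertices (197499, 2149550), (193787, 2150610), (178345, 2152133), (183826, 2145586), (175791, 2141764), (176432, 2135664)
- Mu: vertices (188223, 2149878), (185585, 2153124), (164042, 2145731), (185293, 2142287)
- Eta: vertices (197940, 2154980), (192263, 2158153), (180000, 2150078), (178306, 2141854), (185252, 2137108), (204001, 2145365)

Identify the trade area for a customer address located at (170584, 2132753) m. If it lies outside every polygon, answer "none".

none

Cast a ray rightward from (170584, 2132753). For each polygon, the edges (by vertex number in listed order) whose endpoints lie on opposite sides of northing = 2132753, where each meets that height, and whether that is right or left of the point:
Gamma: no edge straddles that height → 0 crossings.
Theta: no edge straddles that height → 0 crossings.
Lambda: 5–6 at easting≈182420.3 (right), 6–7 at easting≈185137.8 (right) → 2 crossings.
Beta: no edge straddles that height → 0 crossings.
Mu: no edge straddles that height → 0 crossings.
Eta: no edge straddles that height → 0 crossings.
All counts are even, so the point lies outside every listed polygon.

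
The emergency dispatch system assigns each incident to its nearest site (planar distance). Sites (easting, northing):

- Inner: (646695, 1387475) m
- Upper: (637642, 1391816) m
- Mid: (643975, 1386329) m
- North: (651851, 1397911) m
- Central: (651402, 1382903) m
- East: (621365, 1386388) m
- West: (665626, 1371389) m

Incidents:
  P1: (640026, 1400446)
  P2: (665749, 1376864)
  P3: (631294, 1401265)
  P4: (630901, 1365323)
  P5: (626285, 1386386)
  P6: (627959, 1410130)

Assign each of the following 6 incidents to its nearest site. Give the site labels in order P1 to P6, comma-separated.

P1 → Upper (d²=80160356.00)
P2 → West (d²=29990754.00)
P3 → Upper (d²=129580705.00)
P4 → East (d²=534669521.00)
P5 → East (d²=24206404.00)
P6 → Upper (d²=429163085.00)

Upper, West, Upper, East, East, Upper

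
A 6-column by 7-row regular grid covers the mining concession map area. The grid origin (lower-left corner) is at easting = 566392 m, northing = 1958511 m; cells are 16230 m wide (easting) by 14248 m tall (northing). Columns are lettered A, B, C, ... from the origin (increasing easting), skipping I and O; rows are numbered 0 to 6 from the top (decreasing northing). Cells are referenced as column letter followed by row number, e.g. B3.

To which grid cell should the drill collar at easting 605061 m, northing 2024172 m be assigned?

Column index: ⌊(605061 − 566392) / 16230⌋ = ⌊2.383⌋ = 2 → column C
Row offset from origin: ⌊(2024172 − 1958511) / 14248⌋ = ⌊4.608⌋ = 4 → row 2 (counted from top)

C2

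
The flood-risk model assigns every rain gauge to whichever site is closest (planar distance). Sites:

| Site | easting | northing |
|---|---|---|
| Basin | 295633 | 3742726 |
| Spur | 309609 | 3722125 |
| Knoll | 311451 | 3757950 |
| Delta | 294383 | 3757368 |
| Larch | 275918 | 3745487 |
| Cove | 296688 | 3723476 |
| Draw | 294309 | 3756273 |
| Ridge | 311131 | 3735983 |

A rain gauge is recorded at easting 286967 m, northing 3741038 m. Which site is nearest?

Squared distances to each site:
Basin: 77948900.000; Spur: 870361733.000; Knoll: 885482000.000; Delta: 321665956.000; Larch: 141874002.000; Cove: 402921685.000; Draw: 286010189.000; Ridge: 609451921.000.
Minimum at Basin.

Basin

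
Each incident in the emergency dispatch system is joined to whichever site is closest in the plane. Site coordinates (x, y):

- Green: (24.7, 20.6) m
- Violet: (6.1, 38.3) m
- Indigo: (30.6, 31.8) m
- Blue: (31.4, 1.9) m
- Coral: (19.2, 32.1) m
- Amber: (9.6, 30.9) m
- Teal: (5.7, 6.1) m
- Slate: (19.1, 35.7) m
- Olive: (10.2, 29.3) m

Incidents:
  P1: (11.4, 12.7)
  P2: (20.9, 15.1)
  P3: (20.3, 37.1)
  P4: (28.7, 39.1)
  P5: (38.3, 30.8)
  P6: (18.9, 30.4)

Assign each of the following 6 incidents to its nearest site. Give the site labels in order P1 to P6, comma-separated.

Teal, Green, Slate, Indigo, Indigo, Coral

P1 → Teal (d²=76.05)
P2 → Green (d²=44.69)
P3 → Slate (d²=3.40)
P4 → Indigo (d²=56.90)
P5 → Indigo (d²=60.29)
P6 → Coral (d²=2.98)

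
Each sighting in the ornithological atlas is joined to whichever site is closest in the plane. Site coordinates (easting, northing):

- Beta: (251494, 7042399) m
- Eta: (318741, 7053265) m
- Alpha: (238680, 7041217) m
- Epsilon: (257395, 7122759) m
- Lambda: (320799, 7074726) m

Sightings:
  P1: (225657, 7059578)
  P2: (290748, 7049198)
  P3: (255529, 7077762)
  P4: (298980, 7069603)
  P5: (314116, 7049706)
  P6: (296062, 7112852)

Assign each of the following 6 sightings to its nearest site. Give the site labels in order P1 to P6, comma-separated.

P1 → Alpha (d²=506724850.00)
P2 → Eta (d²=800148538.00)
P3 → Beta (d²=1266822994.00)
P4 → Lambda (d²=502313890.00)
P5 → Eta (d²=34057106.00)
P6 → Epsilon (d²=1593285538.00)

Alpha, Eta, Beta, Lambda, Eta, Epsilon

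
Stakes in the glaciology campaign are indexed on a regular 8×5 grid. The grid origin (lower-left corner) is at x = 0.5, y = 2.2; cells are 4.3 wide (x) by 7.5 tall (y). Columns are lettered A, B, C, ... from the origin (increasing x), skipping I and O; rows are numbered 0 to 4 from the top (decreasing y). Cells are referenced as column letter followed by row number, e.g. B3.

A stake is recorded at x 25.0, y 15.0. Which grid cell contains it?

Column index: ⌊(25.0 − 0.5) / 4.3⌋ = ⌊5.698⌋ = 5 → column F
Row offset from origin: ⌊(15.0 − 2.2) / 7.5⌋ = ⌊1.707⌋ = 1 → row 3 (counted from top)

F3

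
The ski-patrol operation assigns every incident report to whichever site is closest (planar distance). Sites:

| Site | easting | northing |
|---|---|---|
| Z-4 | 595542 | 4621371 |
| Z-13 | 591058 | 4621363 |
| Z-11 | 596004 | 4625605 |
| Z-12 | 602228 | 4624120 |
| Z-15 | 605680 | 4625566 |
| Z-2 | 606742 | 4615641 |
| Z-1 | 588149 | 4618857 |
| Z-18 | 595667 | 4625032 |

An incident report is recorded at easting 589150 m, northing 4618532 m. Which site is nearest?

Squared distances to each site:
Z-4: 48917585.000; Z-13: 11655025.000; Z-11: 97004645.000; Z-12: 202259828.000; Z-15: 322718056.000; Z-2: 317836345.000; Z-1: 1107626.000; Z-18: 84721289.000.
Minimum at Z-1.

Z-1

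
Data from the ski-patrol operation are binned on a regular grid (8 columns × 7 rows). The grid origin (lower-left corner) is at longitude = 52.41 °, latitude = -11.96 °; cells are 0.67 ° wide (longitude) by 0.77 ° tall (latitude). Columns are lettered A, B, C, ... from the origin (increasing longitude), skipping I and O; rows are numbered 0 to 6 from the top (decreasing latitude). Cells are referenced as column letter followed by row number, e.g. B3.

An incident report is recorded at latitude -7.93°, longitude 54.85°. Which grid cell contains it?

Column index: ⌊(54.85 − 52.41) / 0.67⌋ = ⌊3.642⌋ = 3 → column D
Row offset from origin: ⌊(-7.93 − -11.96) / 0.77⌋ = ⌊5.234⌋ = 5 → row 1 (counted from top)

D1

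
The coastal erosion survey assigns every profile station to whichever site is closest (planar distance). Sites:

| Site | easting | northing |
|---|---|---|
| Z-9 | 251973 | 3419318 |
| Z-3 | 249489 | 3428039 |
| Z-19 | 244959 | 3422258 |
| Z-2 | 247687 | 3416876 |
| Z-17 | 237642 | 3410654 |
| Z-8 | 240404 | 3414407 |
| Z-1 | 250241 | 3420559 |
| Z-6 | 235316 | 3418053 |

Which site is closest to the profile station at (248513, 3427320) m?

Squared distances to each site:
Z-9: 76003604.000; Z-3: 1469537.000; Z-19: 38254760.000; Z-2: 109759412.000; Z-17: 395934197.000; Z-8: 232501450.000; Z-1: 48697105.000; Z-6: 260038098.000.
Minimum at Z-3.

Z-3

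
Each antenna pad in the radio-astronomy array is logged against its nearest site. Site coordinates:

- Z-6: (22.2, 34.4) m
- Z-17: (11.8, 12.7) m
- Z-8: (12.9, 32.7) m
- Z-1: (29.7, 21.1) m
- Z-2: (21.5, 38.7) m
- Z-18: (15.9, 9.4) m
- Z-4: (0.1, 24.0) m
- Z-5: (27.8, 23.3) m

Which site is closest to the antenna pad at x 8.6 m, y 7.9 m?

Z-17

Squared distances to each site:
Z-6: 887.210; Z-17: 33.280; Z-8: 633.530; Z-1: 619.450; Z-2: 1115.050; Z-18: 55.540; Z-4: 331.460; Z-5: 605.800.
Minimum at Z-17.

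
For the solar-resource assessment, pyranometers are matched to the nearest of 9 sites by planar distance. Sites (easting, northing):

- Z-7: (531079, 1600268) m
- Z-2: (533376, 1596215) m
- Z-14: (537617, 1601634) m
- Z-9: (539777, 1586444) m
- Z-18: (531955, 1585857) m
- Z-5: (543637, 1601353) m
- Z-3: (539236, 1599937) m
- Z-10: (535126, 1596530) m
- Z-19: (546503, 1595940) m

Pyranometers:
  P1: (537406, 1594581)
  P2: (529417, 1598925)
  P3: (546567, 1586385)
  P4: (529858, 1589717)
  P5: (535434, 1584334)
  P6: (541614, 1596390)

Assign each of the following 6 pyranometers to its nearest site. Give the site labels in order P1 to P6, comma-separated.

P1 → Z-10 (d²=8997001.00)
P2 → Z-7 (d²=4565893.00)
P3 → Z-9 (d²=46107581.00)
P4 → Z-18 (d²=19297009.00)
P5 → Z-18 (d²=14422970.00)
P6 → Z-3 (d²=18236093.00)

Z-10, Z-7, Z-9, Z-18, Z-18, Z-3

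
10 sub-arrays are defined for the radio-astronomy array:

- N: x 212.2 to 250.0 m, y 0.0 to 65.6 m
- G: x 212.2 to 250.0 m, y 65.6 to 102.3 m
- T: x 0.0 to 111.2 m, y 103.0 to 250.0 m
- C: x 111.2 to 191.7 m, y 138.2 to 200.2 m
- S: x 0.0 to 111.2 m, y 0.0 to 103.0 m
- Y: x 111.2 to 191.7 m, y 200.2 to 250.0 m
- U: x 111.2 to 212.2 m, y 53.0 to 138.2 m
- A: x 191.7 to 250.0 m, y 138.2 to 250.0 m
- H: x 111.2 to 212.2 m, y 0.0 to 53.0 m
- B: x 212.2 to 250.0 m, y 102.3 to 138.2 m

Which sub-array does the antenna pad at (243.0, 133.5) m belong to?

B

The point has x = 243.0 and y = 133.5.
Only B satisfies 212.2 ≤ x ≤ 250.0 and 102.3 ≤ y ≤ 138.2.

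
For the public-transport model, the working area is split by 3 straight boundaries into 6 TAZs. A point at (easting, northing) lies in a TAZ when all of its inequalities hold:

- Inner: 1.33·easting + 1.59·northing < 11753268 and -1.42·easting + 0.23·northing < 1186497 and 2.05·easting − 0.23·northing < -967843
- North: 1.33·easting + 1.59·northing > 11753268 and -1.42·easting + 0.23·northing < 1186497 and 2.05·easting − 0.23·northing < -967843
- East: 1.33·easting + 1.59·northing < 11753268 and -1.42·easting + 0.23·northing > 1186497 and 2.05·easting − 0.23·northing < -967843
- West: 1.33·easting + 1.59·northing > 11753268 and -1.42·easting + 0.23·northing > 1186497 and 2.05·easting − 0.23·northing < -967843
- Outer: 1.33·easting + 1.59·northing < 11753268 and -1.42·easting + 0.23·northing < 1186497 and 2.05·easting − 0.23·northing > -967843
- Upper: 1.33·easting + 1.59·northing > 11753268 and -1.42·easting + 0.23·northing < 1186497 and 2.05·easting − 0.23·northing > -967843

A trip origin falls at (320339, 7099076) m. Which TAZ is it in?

1.33·320339 + 1.59·7099076 = 11713581.710, which is < 11753268
-1.42·320339 + 0.23·7099076 = 1177906.100, which is < 1186497
2.05·320339 − 0.23·7099076 = -976092.530, which is < -967843
This sign pattern matches Inner.

Inner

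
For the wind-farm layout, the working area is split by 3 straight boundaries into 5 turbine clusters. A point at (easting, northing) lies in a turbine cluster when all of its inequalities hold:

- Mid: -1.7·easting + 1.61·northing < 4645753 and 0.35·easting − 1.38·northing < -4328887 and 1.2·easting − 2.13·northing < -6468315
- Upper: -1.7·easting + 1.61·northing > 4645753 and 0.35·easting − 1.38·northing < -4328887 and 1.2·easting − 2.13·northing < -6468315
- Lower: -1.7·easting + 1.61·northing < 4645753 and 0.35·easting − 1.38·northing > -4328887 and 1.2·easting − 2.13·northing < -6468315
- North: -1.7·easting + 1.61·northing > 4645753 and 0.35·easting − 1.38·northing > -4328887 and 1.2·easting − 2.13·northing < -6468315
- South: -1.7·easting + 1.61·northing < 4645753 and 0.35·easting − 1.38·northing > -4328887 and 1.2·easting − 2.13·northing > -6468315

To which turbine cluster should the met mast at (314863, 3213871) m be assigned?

South

-1.7·314863 + 1.61·3213871 = 4639065.210, which is < 4645753
0.35·314863 − 1.38·3213871 = -4324939.930, which is > -4328887
1.2·314863 − 2.13·3213871 = -6467709.630, which is > -6468315
This sign pattern matches South.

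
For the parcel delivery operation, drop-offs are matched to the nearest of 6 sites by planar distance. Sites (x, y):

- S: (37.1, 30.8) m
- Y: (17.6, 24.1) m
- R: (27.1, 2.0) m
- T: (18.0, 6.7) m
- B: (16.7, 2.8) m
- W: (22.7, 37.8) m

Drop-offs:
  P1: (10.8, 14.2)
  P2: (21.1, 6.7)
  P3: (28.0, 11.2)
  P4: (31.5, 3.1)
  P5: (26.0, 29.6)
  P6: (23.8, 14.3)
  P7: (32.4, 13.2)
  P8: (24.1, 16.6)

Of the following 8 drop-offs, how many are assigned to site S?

0

P1 → T
P2 → T
P3 → R
P4 → R
P5 → W
P6 → T
P7 → R
P8 → Y
0 of the 8 go to S.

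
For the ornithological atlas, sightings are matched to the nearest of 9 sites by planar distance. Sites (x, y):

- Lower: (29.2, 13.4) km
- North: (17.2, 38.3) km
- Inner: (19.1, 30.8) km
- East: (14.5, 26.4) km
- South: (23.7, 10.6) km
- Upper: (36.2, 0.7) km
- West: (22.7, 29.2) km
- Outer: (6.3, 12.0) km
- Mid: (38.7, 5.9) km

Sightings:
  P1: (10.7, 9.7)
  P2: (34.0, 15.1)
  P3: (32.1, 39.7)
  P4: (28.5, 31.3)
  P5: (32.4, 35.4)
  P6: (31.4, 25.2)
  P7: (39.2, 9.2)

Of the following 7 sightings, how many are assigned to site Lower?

1

P1 → Outer
P2 → Lower
P3 → West
P4 → West
P5 → West
P6 → West
P7 → Mid
1 of the 7 goes to Lower.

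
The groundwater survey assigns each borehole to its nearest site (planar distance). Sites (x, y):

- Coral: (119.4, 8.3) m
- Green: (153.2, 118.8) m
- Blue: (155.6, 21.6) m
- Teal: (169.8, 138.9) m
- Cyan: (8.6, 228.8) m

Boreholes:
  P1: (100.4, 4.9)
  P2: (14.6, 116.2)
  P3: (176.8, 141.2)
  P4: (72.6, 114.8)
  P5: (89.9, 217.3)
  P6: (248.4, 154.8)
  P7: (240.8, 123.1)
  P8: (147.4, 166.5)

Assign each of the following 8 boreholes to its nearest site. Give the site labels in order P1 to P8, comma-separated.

Coral, Cyan, Teal, Green, Cyan, Teal, Teal, Teal

P1 → Coral (d²=372.56)
P2 → Cyan (d²=12714.76)
P3 → Teal (d²=54.29)
P4 → Green (d²=6512.36)
P5 → Cyan (d²=6741.94)
P6 → Teal (d²=6430.77)
P7 → Teal (d²=5290.64)
P8 → Teal (d²=1263.52)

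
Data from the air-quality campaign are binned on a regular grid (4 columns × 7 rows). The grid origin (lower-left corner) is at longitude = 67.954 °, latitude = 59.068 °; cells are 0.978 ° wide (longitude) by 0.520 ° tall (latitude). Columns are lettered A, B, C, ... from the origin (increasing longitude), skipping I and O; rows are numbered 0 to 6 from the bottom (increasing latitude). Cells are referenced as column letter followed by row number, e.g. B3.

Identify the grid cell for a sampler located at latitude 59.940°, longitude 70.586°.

C1

Column index: ⌊(70.586 − 67.954) / 0.978⌋ = ⌊2.691⌋ = 2 → column C
Row offset from origin: ⌊(59.940 − 59.068) / 0.520⌋ = ⌊1.677⌋ = 1 → row 1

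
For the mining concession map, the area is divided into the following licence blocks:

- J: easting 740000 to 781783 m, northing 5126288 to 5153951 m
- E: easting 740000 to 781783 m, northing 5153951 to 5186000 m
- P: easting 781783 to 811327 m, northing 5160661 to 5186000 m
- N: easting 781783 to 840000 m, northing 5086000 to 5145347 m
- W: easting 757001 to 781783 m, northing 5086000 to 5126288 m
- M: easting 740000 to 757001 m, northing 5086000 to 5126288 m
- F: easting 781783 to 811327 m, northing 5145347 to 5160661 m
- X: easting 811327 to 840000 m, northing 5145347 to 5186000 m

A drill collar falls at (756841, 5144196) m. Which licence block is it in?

The point has easting = 756841 and northing = 5144196.
Only J satisfies 740000 ≤ easting ≤ 781783 and 5126288 ≤ northing ≤ 5153951.

J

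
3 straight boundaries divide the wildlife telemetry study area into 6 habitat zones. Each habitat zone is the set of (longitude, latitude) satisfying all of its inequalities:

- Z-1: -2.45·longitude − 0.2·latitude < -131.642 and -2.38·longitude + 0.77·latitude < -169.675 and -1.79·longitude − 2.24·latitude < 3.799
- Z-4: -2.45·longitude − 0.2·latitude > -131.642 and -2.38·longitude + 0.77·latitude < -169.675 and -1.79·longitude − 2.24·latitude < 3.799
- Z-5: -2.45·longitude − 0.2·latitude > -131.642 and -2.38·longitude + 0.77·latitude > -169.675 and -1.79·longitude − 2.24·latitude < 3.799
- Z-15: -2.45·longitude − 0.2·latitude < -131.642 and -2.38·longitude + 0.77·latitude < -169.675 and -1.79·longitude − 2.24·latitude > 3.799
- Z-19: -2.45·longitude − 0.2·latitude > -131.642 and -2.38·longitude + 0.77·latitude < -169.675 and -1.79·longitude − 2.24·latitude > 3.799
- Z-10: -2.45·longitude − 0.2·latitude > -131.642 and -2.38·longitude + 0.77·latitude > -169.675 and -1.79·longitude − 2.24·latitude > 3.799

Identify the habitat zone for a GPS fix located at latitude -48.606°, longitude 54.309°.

-2.45·54.309 − 0.2·-48.606 = -123.336, which is > -131.642
-2.38·54.309 + 0.77·-48.606 = -166.682, which is > -169.675
-1.79·54.309 − 2.24·-48.606 = 11.664, which is > 3.799
This sign pattern matches Z-10.

Z-10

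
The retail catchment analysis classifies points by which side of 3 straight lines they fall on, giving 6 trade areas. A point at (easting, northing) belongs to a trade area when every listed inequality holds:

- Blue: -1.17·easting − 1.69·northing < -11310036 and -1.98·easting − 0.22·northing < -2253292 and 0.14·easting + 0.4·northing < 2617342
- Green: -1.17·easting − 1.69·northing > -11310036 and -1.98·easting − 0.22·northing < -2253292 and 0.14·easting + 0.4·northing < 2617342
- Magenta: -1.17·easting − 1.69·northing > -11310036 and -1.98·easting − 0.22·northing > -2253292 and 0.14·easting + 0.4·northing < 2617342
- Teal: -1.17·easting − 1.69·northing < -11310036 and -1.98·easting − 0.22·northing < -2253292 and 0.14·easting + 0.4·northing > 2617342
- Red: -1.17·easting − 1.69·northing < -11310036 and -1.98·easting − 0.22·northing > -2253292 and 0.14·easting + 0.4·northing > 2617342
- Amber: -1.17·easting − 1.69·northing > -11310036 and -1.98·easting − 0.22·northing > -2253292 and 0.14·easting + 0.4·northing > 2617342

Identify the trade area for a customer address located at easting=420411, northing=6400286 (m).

Amber

-1.17·420411 − 1.69·6400286 = -11308364.210, which is > -11310036
-1.98·420411 − 0.22·6400286 = -2240476.700, which is > -2253292
0.14·420411 + 0.4·6400286 = 2618971.940, which is > 2617342
This sign pattern matches Amber.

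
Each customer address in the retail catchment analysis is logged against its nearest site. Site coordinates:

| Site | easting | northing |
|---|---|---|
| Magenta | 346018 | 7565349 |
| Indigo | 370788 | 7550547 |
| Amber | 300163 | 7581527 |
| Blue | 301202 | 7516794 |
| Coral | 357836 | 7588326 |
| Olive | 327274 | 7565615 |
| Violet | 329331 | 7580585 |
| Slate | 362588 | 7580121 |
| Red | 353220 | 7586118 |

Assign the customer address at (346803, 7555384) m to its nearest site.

Magenta

Squared distances to each site:
Magenta: 99917450.000; Indigo: 598676794.000; Amber: 2858746049.000; Blue: 3568639301.000; Coral: 1206902453.000; Olive: 486055202.000; Violet: 940361185.000; Slate: 861085394.000; Red: 985756645.000.
Minimum at Magenta.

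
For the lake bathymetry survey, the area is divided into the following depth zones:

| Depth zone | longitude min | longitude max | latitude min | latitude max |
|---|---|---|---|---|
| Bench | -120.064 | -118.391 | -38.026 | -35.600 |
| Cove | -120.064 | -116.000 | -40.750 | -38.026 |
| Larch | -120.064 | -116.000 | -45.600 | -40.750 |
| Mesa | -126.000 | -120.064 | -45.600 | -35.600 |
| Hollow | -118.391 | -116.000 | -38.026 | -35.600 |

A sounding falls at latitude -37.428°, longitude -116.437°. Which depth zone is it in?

The point has longitude = -116.437 and latitude = -37.428.
Only Hollow satisfies -118.391 ≤ longitude ≤ -116.000 and -38.026 ≤ latitude ≤ -35.600.

Hollow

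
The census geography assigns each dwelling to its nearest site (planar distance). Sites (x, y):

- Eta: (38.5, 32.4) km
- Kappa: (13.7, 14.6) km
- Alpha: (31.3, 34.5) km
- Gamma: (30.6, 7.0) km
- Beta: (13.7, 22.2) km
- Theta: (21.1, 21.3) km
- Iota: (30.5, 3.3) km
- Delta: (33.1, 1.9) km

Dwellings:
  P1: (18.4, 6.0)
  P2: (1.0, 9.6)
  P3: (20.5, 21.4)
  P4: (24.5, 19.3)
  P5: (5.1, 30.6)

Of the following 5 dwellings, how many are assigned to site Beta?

P1 → Kappa
P2 → Kappa
P3 → Theta
P4 → Theta
P5 → Beta
1 of the 5 goes to Beta.

1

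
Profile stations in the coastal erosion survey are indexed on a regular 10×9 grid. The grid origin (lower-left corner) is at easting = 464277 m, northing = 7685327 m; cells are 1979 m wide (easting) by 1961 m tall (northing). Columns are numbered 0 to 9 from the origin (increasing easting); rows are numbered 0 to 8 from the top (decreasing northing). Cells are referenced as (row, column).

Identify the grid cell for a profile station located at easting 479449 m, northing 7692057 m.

(5, 7)

Column index: ⌊(479449 − 464277) / 1979⌋ = ⌊7.666⌋ = 7
Row offset from origin: ⌊(7692057 − 7685327) / 1961⌋ = ⌊3.432⌋ = 3 → row 5 (counted from top)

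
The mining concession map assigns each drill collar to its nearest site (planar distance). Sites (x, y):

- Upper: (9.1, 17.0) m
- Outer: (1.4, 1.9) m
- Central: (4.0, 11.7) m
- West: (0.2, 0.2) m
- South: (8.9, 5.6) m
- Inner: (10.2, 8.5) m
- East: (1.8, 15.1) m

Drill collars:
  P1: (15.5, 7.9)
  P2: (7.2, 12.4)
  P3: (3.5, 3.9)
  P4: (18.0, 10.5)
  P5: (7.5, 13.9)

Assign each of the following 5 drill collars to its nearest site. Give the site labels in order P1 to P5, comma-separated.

P1 → Inner (d²=28.45)
P2 → Central (d²=10.73)
P3 → Outer (d²=8.41)
P4 → Inner (d²=64.84)
P5 → Upper (d²=12.17)

Inner, Central, Outer, Inner, Upper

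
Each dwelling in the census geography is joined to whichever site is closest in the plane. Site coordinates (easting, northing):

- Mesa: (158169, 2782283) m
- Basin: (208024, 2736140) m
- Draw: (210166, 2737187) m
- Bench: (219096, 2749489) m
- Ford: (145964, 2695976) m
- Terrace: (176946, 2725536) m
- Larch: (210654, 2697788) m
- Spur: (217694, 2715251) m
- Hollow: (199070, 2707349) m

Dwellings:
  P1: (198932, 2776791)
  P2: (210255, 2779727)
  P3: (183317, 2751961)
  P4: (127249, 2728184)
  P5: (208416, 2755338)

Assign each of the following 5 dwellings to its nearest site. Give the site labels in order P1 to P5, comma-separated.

P1 → Bench (d²=1151986100.00)
P2 → Bench (d²=992499925.00)
P3 → Terrace (d²=738870266.00)
P4 → Ford (d²=1387606489.00)
P5 → Bench (d²=148273201.00)

Bench, Bench, Terrace, Ford, Bench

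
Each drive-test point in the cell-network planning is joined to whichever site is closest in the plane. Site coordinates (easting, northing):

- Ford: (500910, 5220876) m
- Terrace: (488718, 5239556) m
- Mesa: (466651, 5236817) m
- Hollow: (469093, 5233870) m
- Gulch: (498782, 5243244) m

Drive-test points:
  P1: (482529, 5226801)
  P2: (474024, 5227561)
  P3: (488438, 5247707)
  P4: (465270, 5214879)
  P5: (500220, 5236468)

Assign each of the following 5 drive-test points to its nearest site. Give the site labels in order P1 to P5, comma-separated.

Terrace, Hollow, Terrace, Hollow, Gulch

P1 → Terrace (d²=200993746.00)
P2 → Hollow (d²=64118242.00)
P3 → Terrace (d²=66517201.00)
P4 → Hollow (d²=375273410.00)
P5 → Gulch (d²=47982020.00)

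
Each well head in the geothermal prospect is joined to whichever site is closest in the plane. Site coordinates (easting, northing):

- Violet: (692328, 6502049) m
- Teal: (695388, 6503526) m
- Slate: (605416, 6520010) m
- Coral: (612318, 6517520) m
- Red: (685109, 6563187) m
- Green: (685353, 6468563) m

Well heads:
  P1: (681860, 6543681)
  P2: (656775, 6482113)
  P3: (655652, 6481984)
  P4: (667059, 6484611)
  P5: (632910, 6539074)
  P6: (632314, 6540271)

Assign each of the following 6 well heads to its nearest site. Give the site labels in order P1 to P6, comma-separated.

P1 → Red (d²=391040037.00)
P2 → Green (d²=1000304584.00)
P3 → Green (d²=1062272642.00)
P4 → Green (d²=592208740.00)
P5 → Coral (d²=888605380.00)
P6 → Coral (d²=917448017.00)

Red, Green, Green, Green, Coral, Coral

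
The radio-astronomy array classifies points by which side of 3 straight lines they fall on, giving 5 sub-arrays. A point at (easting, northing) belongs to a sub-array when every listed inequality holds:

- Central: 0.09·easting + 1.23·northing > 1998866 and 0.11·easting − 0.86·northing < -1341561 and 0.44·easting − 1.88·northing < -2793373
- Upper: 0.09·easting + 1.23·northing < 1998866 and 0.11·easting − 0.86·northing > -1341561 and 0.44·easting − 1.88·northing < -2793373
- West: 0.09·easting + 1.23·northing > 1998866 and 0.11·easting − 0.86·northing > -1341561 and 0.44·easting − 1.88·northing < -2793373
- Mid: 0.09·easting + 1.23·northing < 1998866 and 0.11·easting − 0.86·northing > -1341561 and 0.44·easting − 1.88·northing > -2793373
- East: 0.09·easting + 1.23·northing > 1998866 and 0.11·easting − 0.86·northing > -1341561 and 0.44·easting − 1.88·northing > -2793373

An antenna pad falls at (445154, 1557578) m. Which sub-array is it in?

Mid

0.09·445154 + 1.23·1557578 = 1955884.800, which is < 1998866
0.11·445154 − 0.86·1557578 = -1290550.140, which is > -1341561
0.44·445154 − 1.88·1557578 = -2732378.880, which is > -2793373
This sign pattern matches Mid.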